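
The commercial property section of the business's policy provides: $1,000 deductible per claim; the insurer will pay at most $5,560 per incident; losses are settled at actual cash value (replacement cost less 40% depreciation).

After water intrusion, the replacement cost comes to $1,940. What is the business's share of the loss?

$1,776

Actual cash value after 40% depreciation: $1,940 × 60% = $1,164.
After the deductible, $1,164 − $1,000 = $164 remains.
That's under the $5,560 cap, so the insurer reimburses the full $164.
The business bears the rest of the original loss: $1,940 − $164 = $1,776.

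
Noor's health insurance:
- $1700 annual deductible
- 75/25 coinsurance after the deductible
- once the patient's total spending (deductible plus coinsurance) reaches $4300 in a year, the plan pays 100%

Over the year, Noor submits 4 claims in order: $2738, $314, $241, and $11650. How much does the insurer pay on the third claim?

$180.75

Claim 1 — $2738: deductible takes $1700, $1038 remains; patient's 25% is $259.50. Patient owes $1959.50 (running OOP $1959.50). Insurer: $2738 − $1959.50 = $778.50.
Claim 2 — $314: deductible already satisfied, so patient's share is 25% × $314 = $78.50. Patient owes $78.50 (running OOP $2038). Plan pays $314 − $78.50 = $235.50.
Claim 3 — $241: 25% coinsurance on $241 = $60.25. Patient pays $60.25; OOP now $2098.25. Plan pays $241 − $60.25 = $180.75.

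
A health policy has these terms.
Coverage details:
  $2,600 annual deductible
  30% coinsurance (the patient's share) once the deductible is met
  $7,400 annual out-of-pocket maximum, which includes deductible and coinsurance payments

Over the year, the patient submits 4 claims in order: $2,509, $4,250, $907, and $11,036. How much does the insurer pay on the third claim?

$634.90

#1 ($2,509): all of it applies to the deductible. Patient pays $2,509; OOP now $2,509. Plan pays $2,509 − $2,509 = $0.
#2 ($4,250): $91 finishes the deductible; $4,159 goes to coinsurance; 30% of $4,159 = $1,247.70. Patient owes $1,338.70 (running OOP $3,847.70). Plan pays $4,250 − $1,338.70 = $2,911.30.
#3 ($907): 30% coinsurance on $907 = $272.10. Patient owes $272.10 (running OOP $4,119.80). Insurer: $907 − $272.10 = $634.90.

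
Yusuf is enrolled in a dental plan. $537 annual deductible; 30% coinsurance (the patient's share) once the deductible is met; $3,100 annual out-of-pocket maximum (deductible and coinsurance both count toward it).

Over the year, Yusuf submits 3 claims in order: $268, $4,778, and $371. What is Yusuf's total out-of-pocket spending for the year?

Bill 1, $268: entire amount goes to the deductible. Cost to patient: $268. OOP to date $268.
Bill 2, $4,778: deductible takes $269, $4,509 remains; coinsurance $4,509 × 30% = $1,352.70. Cost to patient: $1,621.70. OOP to date $1,889.70.
Bill 3, $371: 30% coinsurance on $371 = $111.30. Cost to patient: $111.30. OOP to date $2,001.
Total paid by the patient: $268 + $1,621.70 + $111.30 = $2,001.

$2,001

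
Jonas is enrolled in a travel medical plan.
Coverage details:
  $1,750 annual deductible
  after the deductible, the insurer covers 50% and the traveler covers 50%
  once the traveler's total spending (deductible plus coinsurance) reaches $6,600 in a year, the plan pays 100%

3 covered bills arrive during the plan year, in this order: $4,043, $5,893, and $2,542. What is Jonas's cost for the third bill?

Claim 1 ($4,043): $1,750 finishes the deductible; $2,293 goes to coinsurance; traveler's 50% is $1,146.50. Cost to traveler: $2,896.50. OOP to date $2,896.50.
Claim 2 ($5,893): deductible met; 50% of $5,893 = $2,946.50. Cost to traveler: $2,946.50. OOP to date $5,843.
Claim 3 ($2,542): 50% coinsurance on $2,542 = $1,271. That would push OOP to $7,114, over the $6,600 cap, so traveler pays $6,600 − $5,843 = $757.

$757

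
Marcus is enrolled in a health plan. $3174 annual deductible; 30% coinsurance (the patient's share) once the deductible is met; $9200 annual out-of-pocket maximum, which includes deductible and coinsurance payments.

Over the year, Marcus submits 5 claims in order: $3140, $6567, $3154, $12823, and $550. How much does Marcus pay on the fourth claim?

Claim 1 — $3140: fully absorbed by the deductible. Patient pays $3140; OOP now $3140.
Claim 2 — $6567: deductible takes $34, $6533 remains; 30% of $6533 = $1959.90. Patient pays $1993.90; OOP now $5133.90.
Claim 3 — $3154: deductible already satisfied, so patient's share is 30% × $3154 = $946.20. Patient pays $946.20; OOP now $6080.10.
Claim 4 — $12823: deductible already satisfied, so patient's share is 30% × $12823 = $3846.90. Adding that to $6080.10 gives $9927, past the $9200 cap; patient pays only $9200 − $6080.10 = $3119.90.

$3119.90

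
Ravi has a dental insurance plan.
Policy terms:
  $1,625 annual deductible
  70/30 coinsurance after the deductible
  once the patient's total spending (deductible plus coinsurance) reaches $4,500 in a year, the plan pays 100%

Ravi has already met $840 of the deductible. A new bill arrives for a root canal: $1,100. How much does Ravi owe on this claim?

Remaining deductible: $1,625 − $840 = $785.
After the $785 deductible portion, $1,100 − $785 = $315 is subject to coinsurance.
Coinsurance: $315 × 30% = $94.50.
That puts the patient's cost at $785 + $94.50 = $879.50 before any cap.
Year-to-date out-of-pocket becomes $840 + $879.50 = $1,719.50, still under the $4,500 maximum, so no cap applies.

$879.50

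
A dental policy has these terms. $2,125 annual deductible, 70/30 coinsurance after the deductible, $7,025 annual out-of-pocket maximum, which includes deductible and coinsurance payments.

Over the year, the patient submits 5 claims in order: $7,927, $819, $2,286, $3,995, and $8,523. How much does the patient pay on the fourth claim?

Bill 1, $7,927: $2,125 to deductible, leaving $5,802; coinsurance $5,802 × 30% = $1,740.60. Patient owes $3,865.60 (running OOP $3,865.60).
Bill 2, $819: deductible already satisfied, so patient's share is 30% × $819 = $245.70. Cost to patient: $245.70. OOP to date $4,111.30.
Bill 3, $2,286: deductible met; 30% of $2,286 = $685.80. Patient pays $685.80; OOP now $4,797.10.
Bill 4, $3,995: deductible already satisfied, so patient's share is 30% × $3,995 = $1,198.50. Patient owes $1,198.50 (running OOP $5,995.60).

$1,198.50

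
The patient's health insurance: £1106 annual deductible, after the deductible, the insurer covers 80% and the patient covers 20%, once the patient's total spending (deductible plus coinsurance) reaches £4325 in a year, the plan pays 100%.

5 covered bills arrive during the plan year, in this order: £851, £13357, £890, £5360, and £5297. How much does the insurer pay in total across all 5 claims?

£21430

#1 (£851): all of it applies to the deductible. Patient owes £851 (running OOP £851). Insurer: £851 − £851 = £0.
#2 (£13357): £255 to deductible, leaving £13102; coinsurance £13102 × 20% = £2620.40. Cost to patient: £2875.40. OOP to date £3726.40. Insurer: £13357 − £2875.40 = £10481.60.
#3 (£890): 20% coinsurance on £890 = £178. Cost to patient: £178. OOP to date £3904.40. Plan pays £890 − £178 = £712.
#4 (£5360): 20% coinsurance on £5360 = £1072. That would push OOP to £4976.40, over the £4325 cap, so patient pays £4325 − £3904.40 = £420.60. Plan pays £5360 − £420.60 = £4939.40.
#5 (£5297): deductible met; 20% of £5297 = £1059.40. That would push OOP to £5384.40, over the £4325 cap, so patient pays £4325 − £4325 = £0. Plan pays £5297 − £0 = £5297.
Insurer total: £0 + £10481.60 + £712 + £4939.40 + £5297 = £21430.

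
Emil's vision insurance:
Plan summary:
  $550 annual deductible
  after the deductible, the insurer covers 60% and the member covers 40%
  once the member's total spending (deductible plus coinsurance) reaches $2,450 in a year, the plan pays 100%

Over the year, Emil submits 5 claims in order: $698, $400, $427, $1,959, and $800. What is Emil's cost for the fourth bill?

Claim 1 — $698: $550 finishes the deductible; $148 goes to coinsurance; coinsurance $148 × 40% = $59.20. Member pays $609.20; OOP now $609.20.
Claim 2 — $400: deductible already satisfied, so member's share is 40% × $400 = $160. Member owes $160 (running OOP $769.20).
Claim 3 — $427: 40% coinsurance on $427 = $170.80. Cost to member: $170.80. OOP to date $940.
Claim 4 — $1,959: deductible already satisfied, so member's share is 40% × $1,959 = $783.60. Member owes $783.60 (running OOP $1,723.60).

$783.60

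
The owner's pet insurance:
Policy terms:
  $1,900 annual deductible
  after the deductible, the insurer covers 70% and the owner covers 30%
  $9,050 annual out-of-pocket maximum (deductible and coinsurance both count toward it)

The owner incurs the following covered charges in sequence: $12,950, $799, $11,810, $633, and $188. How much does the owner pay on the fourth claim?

$52.30

Claim 1 — $12,950: deductible takes $1,900, $11,050 remains; 30% of $11,050 = $3,315. Owner owes $5,215 (running OOP $5,215).
Claim 2 — $799: deductible met; 30% of $799 = $239.70. Owner pays $239.70; OOP now $5,454.70.
Claim 3 — $11,810: deductible already satisfied, so owner's share is 30% × $11,810 = $3,543. Cost to owner: $3,543. OOP to date $8,997.70.
Claim 4 — $633: deductible met; 30% of $633 = $189.90. That would push OOP to $9,187.60, over the $9,050 cap, so owner pays $9,050 − $8,997.70 = $52.30.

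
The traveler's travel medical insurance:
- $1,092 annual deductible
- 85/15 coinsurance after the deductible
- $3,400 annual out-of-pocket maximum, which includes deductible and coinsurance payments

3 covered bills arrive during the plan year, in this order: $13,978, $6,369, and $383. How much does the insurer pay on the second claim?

$5,993.90

Bill 1, $13,978: deductible takes $1,092, $12,886 remains; traveler's 15% is $1,932.90. Cost to traveler: $3,024.90. OOP to date $3,024.90. Insurer: $13,978 − $3,024.90 = $10,953.10.
Bill 2, $6,369: 15% coinsurance on $6,369 = $955.35. Adding that to $3,024.90 gives $3,980.25, past the $3,400 cap; traveler pays only $3,400 − $3,024.90 = $375.10. Insurer: $6,369 − $375.10 = $5,993.90.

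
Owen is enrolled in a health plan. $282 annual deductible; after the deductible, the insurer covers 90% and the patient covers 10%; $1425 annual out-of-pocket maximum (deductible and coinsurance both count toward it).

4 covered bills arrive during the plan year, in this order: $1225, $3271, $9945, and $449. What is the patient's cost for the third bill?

Claim 1 ($1225): $282 finishes the deductible; $943 goes to coinsurance; 10% of $943 = $94.30. Patient owes $376.30 (running OOP $376.30).
Claim 2 ($3271): deductible already satisfied, so patient's share is 10% × $3271 = $327.10. Patient owes $327.10 (running OOP $703.40).
Claim 3 ($9945): 10% coinsurance on $9945 = $994.50. OOP would hit $1697.90 > $1425, so the cap limits the patient to $1425 − $703.40 = $721.60.

$721.60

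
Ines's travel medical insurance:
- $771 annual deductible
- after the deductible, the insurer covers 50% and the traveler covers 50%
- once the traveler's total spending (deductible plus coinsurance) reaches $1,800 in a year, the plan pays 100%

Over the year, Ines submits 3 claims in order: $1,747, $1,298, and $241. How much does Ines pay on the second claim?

#1 ($1,747): deductible takes $771, $976 remains; coinsurance $976 × 50% = $488. Cost to traveler: $1,259. OOP to date $1,259.
#2 ($1,298): deductible met; 50% of $1,298 = $649. OOP would hit $1,908 > $1,800, so the cap limits the traveler to $1,800 − $1,259 = $541.

$541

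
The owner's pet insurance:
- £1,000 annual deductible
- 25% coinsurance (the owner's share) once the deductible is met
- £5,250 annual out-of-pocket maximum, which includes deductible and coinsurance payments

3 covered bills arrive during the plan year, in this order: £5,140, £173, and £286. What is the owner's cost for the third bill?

£71.50

#1 (£5,140): deductible takes £1,000, £4,140 remains; 25% of £4,140 = £1,035. Owner owes £2,035 (running OOP £2,035).
#2 (£173): deductible already satisfied, so owner's share is 25% × £173 = £43.25. Cost to owner: £43.25. OOP to date £2,078.25.
#3 (£286): 25% coinsurance on £286 = £71.50. Owner pays £71.50; OOP now £2,149.75.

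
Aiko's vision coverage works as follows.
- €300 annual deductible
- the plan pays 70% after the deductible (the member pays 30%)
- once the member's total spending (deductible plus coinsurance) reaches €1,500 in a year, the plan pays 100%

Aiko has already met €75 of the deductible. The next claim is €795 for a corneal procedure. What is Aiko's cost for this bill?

Remaining deductible: €300 − €75 = €225.
That leaves €795 − €225 = €570 for coinsurance.
30% of €570 = €171 falls to the member.
Member responsibility before any cap: €225 + €171 = €396.
Cumulative spending €75 + €396 = €471 stays under the €1,500 maximum.

€396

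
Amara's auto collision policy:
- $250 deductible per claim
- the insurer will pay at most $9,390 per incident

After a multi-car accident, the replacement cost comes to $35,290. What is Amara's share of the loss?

$25,900

Less the $250 deductible: $35,290 − $250 = $35,040.
Since $35,040 > $9,390, the payout is capped at $9,390.
Out of pocket: $35,290 − $9,390 = $25,900.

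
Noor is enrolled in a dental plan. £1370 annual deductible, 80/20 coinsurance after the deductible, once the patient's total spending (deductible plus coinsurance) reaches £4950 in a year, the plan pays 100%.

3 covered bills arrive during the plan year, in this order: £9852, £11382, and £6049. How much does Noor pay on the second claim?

Claim 1 — £9852: deductible takes £1370, £8482 remains; 20% of £8482 = £1696.40. Cost to patient: £3066.40. OOP to date £3066.40.
Claim 2 — £11382: 20% coinsurance on £11382 = £2276.40. That would push OOP to £5342.80, over the £4950 cap, so patient pays £4950 − £3066.40 = £1883.60.

£1883.60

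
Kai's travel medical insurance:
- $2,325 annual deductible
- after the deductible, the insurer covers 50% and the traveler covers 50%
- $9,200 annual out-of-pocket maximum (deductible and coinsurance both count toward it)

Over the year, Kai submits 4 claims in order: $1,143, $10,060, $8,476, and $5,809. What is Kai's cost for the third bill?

$2,436

Bill 1, $1,143: entire amount goes to the deductible. Traveler pays $1,143; OOP now $1,143.
Bill 2, $10,060: deductible takes $1,182, $8,878 remains; coinsurance $8,878 × 50% = $4,439. Traveler owes $5,621 (running OOP $6,764).
Bill 3, $8,476: deductible already satisfied, so traveler's share is 50% × $8,476 = $4,238. That would push OOP to $11,002, over the $9,200 cap, so traveler pays $9,200 − $6,764 = $2,436.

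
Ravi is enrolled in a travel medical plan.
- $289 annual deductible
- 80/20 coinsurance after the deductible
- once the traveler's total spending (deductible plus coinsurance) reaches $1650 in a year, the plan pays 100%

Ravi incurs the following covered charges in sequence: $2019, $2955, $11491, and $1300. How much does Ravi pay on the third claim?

$424

Claim 1 ($2019): $289 finishes the deductible; $1730 goes to coinsurance; 20% of $1730 = $346. Cost to traveler: $635. OOP to date $635.
Claim 2 ($2955): 20% coinsurance on $2955 = $591. Cost to traveler: $591. OOP to date $1226.
Claim 3 ($11491): deductible met; 20% of $11491 = $2298.20. That would push OOP to $3524.20, over the $1650 cap, so traveler pays $1650 − $1226 = $424.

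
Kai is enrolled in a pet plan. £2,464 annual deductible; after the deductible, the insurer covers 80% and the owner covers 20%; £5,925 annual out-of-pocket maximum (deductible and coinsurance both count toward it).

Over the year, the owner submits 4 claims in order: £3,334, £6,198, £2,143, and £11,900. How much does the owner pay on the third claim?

Claim 1 (£3,334): deductible takes £2,464, £870 remains; owner's 20% is £174. Cost to owner: £2,638. OOP to date £2,638.
Claim 2 (£6,198): deductible already satisfied, so owner's share is 20% × £6,198 = £1,239.60. Cost to owner: £1,239.60. OOP to date £3,877.60.
Claim 3 (£2,143): 20% coinsurance on £2,143 = £428.60. Cost to owner: £428.60. OOP to date £4,306.20.

£428.60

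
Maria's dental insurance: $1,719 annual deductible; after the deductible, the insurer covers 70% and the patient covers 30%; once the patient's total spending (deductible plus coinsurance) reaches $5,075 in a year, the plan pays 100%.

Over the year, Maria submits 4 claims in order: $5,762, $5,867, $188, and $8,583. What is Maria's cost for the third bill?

Bill 1, $5,762: $1,719 finishes the deductible; $4,043 goes to coinsurance; 30% of $4,043 = $1,212.90. Patient pays $2,931.90; OOP now $2,931.90.
Bill 2, $5,867: deductible met; 30% of $5,867 = $1,760.10. Patient pays $1,760.10; OOP now $4,692.
Bill 3, $188: deductible met; 30% of $188 = $56.40. Patient pays $56.40; OOP now $4,748.40.

$56.40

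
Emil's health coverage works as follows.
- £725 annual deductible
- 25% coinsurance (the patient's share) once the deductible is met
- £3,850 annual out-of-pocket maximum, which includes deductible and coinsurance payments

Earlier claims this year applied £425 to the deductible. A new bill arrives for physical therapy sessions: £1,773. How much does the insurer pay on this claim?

£1,104.75

Deductible still to meet: £725 − £425 = £300.
After the £300 deductible portion, £1,773 − £300 = £1,473 is subject to coinsurance.
Coinsurance: £1,473 × 25% = £368.25.
So the patient owes £300 + £368.25 = £668.25 before any cap.
Cumulative spending £425 + £668.25 = £1,093.25 stays under the £3,850 maximum.
Insurer pays the balance: £1,773 − £668.25 = £1,104.75.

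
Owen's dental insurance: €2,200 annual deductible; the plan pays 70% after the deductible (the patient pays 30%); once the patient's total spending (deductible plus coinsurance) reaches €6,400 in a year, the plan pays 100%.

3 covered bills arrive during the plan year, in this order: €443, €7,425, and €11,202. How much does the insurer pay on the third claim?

Claim 1 (€443): fully absorbed by the deductible. Patient pays €443; OOP now €443. Plan pays €443 − €443 = €0.
Claim 2 (€7,425): €1,757 finishes the deductible; €5,668 goes to coinsurance; 30% of €5,668 = €1,700.40. Patient owes €3,457.40 (running OOP €3,900.40). Plan pays €7,425 − €3,457.40 = €3,967.60.
Claim 3 (€11,202): 30% coinsurance on €11,202 = €3,360.60. Adding that to €3,900.40 gives €7,261, past the €6,400 cap; patient pays only €6,400 − €3,900.40 = €2,499.60. Plan pays €11,202 − €2,499.60 = €8,702.40.

€8,702.40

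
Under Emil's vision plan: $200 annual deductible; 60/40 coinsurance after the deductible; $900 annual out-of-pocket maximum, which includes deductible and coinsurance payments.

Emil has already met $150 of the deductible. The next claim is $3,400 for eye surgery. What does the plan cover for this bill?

$2,650

$150 of the $200 deductible is already met, leaving $50.
After the $50 deductible portion, $3,400 − $50 = $3,350 is subject to coinsurance.
Coinsurance: $3,350 × 40% = $1,340.
So the member owes $50 + $1,340 = $1,390 before any cap.
Year-to-date out-of-pocket would reach $150 + $1,390 = $1,540, above the $900 maximum, so the member pays only $900 − $150 = $750.
The plan picks up $3,400 − $750 = $2,650.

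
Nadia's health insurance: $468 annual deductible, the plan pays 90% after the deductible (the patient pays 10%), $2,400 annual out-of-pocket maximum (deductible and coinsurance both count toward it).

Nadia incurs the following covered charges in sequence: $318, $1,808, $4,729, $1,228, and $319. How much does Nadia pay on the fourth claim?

Bill 1, $318: fully absorbed by the deductible. Patient owes $318 (running OOP $318).
Bill 2, $1,808: deductible takes $150, $1,658 remains; 10% of $1,658 = $165.80. Patient owes $315.80 (running OOP $633.80).
Bill 3, $4,729: 10% coinsurance on $4,729 = $472.90. Cost to patient: $472.90. OOP to date $1,106.70.
Bill 4, $1,228: deductible met; 10% of $1,228 = $122.80. Patient owes $122.80 (running OOP $1,229.50).

$122.80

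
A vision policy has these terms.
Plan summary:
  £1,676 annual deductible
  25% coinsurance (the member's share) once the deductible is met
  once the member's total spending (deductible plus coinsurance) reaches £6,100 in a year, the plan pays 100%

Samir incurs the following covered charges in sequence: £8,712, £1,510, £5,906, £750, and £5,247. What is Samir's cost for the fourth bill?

Claim 1 — £8,712: £1,676 to deductible, leaving £7,036; member's 25% is £1,759. Member pays £3,435; OOP now £3,435.
Claim 2 — £1,510: deductible met; 25% of £1,510 = £377.50. Cost to member: £377.50. OOP to date £3,812.50.
Claim 3 — £5,906: deductible already satisfied, so member's share is 25% × £5,906 = £1,476.50. Cost to member: £1,476.50. OOP to date £5,289.
Claim 4 — £750: deductible already satisfied, so member's share is 25% × £750 = £187.50. Member owes £187.50 (running OOP £5,476.50).

£187.50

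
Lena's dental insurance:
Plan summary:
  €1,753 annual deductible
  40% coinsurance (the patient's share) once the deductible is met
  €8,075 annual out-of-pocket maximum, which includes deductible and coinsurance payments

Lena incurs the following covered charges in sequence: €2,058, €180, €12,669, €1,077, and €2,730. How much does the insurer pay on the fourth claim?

Bill 1, €2,058: €1,753 to deductible, leaving €305; patient's 40% is €122. Cost to patient: €1,875. OOP to date €1,875. Insurer: €2,058 − €1,875 = €183.
Bill 2, €180: 40% coinsurance on €180 = €72. Cost to patient: €72. OOP to date €1,947. Plan pays €180 − €72 = €108.
Bill 3, €12,669: deductible met; 40% of €12,669 = €5,067.60. Patient pays €5,067.60; OOP now €7,014.60. Plan pays €12,669 − €5,067.60 = €7,601.40.
Bill 4, €1,077: deductible met; 40% of €1,077 = €430.80. Cost to patient: €430.80. OOP to date €7,445.40. Insurer: €1,077 − €430.80 = €646.20.

€646.20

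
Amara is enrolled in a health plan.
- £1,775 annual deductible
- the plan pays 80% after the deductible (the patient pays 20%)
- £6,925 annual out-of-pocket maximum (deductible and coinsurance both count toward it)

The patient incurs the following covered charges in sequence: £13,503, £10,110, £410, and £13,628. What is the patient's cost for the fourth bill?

£700.40

Bill 1, £13,503: £1,775 finishes the deductible; £11,728 goes to coinsurance; 20% of £11,728 = £2,345.60. Cost to patient: £4,120.60. OOP to date £4,120.60.
Bill 2, £10,110: deductible met; 20% of £10,110 = £2,022. Patient owes £2,022 (running OOP £6,142.60).
Bill 3, £410: deductible already satisfied, so patient's share is 20% × £410 = £82. Patient pays £82; OOP now £6,224.60.
Bill 4, £13,628: 20% coinsurance on £13,628 = £2,725.60. Adding that to £6,224.60 gives £8,950.20, past the £6,925 cap; patient pays only £6,925 − £6,224.60 = £700.40.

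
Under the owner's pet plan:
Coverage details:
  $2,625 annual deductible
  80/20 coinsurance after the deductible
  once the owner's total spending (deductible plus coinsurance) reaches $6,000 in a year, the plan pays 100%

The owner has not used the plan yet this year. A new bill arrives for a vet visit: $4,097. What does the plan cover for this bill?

Deductible not yet touched, so the first $2,625 of the bill goes to the deductible.
That leaves $4,097 − $2,625 = $1,472 for coinsurance.
20% of $1,472 = $294.40 falls to the owner.
So the owner owes $2,625 + $294.40 = $2,919.40 before any cap.
Year-to-date out-of-pocket becomes $0 + $2,919.40 = $2,919.40, still under the $6,000 maximum, so no cap applies.
The insurer covers the remainder: $4,097 − $2,919.40 = $1,177.60.

$1,177.60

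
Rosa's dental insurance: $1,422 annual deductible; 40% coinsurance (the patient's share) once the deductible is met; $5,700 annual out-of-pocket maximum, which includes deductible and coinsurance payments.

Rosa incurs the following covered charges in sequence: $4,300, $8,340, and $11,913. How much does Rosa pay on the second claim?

$3,126.80

Claim 1 ($4,300): $1,422 to deductible, leaving $2,878; coinsurance $2,878 × 40% = $1,151.20. Patient owes $2,573.20 (running OOP $2,573.20).
Claim 2 ($8,340): deductible already satisfied, so patient's share is 40% × $8,340 = $3,336. OOP would hit $5,909.20 > $5,700, so the cap limits the patient to $5,700 − $2,573.20 = $3,126.80.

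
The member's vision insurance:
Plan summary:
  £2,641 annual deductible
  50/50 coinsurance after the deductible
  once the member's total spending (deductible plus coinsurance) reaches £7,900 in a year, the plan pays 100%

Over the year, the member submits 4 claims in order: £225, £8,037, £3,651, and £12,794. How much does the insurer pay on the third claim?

£1,825.50

#1 (£225): entire amount goes to the deductible. Member pays £225; OOP now £225. Plan pays £225 − £225 = £0.
#2 (£8,037): £2,416 finishes the deductible; £5,621 goes to coinsurance; coinsurance £5,621 × 50% = £2,810.50. Cost to member: £5,226.50. OOP to date £5,451.50. Plan pays £8,037 − £5,226.50 = £2,810.50.
#3 (£3,651): 50% coinsurance on £3,651 = £1,825.50. Cost to member: £1,825.50. OOP to date £7,277. Insurer: £3,651 − £1,825.50 = £1,825.50.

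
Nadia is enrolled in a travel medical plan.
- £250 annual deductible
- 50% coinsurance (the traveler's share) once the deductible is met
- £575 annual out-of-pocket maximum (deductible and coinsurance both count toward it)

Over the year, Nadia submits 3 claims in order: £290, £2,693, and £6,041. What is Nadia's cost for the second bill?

£305

Claim 1 (£290): £250 to deductible, leaving £40; traveler's 50% is £20. Cost to traveler: £270. OOP to date £270.
Claim 2 (£2,693): deductible met; 50% of £2,693 = £1,346.50. OOP would hit £1,616.50 > £575, so the cap limits the traveler to £575 − £270 = £305.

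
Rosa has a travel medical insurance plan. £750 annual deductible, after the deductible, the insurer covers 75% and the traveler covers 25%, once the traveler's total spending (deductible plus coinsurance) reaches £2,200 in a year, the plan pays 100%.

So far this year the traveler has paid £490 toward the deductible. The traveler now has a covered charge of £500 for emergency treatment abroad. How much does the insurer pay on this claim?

£180

Remaining deductible: £750 − £490 = £260.
The remaining £240 (= £500 − £260) moves to coinsurance.
Traveler's 25% share of £240 is £60.
That puts the traveler's cost at £260 + £60 = £320 before any cap.
Year-to-date out-of-pocket becomes £490 + £320 = £810, still under the £2,200 maximum, so no cap applies.
Insurer pays the balance: £500 − £320 = £180.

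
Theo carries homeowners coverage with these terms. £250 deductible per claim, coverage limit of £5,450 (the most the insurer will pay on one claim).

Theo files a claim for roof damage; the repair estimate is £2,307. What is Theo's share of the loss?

Subtract the deductible: £2,307 − £250 = £2,057.
That's under the £5,450 cap, so the insurer reimburses the full £2,057.
Homeowner's share is the uncovered remainder: £2,307 − £2,057 = £250.

£250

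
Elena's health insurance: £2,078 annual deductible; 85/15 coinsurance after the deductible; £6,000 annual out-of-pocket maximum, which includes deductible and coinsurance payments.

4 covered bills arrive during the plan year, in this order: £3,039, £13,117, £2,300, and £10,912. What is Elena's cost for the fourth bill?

Bill 1, £3,039: £2,078 finishes the deductible; £961 goes to coinsurance; coinsurance £961 × 15% = £144.15. Cost to patient: £2,222.15. OOP to date £2,222.15.
Bill 2, £13,117: deductible met; 15% of £13,117 = £1,967.55. Patient owes £1,967.55 (running OOP £4,189.70).
Bill 3, £2,300: deductible already satisfied, so patient's share is 15% × £2,300 = £345. Cost to patient: £345. OOP to date £4,534.70.
Bill 4, £10,912: 15% coinsurance on £10,912 = £1,636.80. Adding that to £4,534.70 gives £6,171.50, past the £6,000 cap; patient pays only £6,000 − £4,534.70 = £1,465.30.

£1,465.30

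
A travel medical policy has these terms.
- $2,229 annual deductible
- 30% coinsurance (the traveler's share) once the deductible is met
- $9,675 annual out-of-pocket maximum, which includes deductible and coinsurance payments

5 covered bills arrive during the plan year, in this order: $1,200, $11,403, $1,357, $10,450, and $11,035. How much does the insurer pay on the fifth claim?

$10,243.30

#1 ($1,200): fully absorbed by the deductible. Cost to traveler: $1,200. OOP to date $1,200. Insurer: $1,200 − $1,200 = $0.
#2 ($11,403): $1,029 finishes the deductible; $10,374 goes to coinsurance; traveler's 30% is $3,112.20. Traveler owes $4,141.20 (running OOP $5,341.20). Insurer: $11,403 − $4,141.20 = $7,261.80.
#3 ($1,357): 30% coinsurance on $1,357 = $407.10. Cost to traveler: $407.10. OOP to date $5,748.30. Plan pays $1,357 − $407.10 = $949.90.
#4 ($10,450): deductible already satisfied, so traveler's share is 30% × $10,450 = $3,135. Cost to traveler: $3,135. OOP to date $8,883.30. Insurer: $10,450 − $3,135 = $7,315.
#5 ($11,035): deductible already satisfied, so traveler's share is 30% × $11,035 = $3,310.50. Adding that to $8,883.30 gives $12,193.80, past the $9,675 cap; traveler pays only $9,675 − $8,883.30 = $791.70. Insurer: $11,035 − $791.70 = $10,243.30.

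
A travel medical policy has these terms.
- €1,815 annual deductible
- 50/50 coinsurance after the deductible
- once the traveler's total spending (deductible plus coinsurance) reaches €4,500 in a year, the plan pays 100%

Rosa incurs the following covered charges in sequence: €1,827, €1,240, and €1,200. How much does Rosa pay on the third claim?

Bill 1, €1,827: deductible takes €1,815, €12 remains; traveler's 50% is €6. Cost to traveler: €1,821. OOP to date €1,821.
Bill 2, €1,240: 50% coinsurance on €1,240 = €620. Traveler pays €620; OOP now €2,441.
Bill 3, €1,200: deductible already satisfied, so traveler's share is 50% × €1,200 = €600. Traveler owes €600 (running OOP €3,041).

€600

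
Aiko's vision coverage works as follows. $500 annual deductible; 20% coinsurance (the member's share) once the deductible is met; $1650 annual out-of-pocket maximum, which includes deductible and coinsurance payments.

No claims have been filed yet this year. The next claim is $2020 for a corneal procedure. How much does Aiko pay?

The full $500 deductible is still open; $500 of this bill applies to it.
That leaves $2020 − $500 = $1520 for coinsurance.
Coinsurance: $1520 × 20% = $304.
Member responsibility before any cap: $500 + $304 = $804.
Cumulative spending $0 + $804 = $804 stays under the $1650 maximum.

$804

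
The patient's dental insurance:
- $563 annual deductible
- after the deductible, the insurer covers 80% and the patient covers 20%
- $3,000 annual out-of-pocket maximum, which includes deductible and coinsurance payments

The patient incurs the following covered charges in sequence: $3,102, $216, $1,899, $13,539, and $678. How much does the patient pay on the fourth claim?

$1,506.20

Bill 1, $3,102: $563 finishes the deductible; $2,539 goes to coinsurance; coinsurance $2,539 × 20% = $507.80. Patient pays $1,070.80; OOP now $1,070.80.
Bill 2, $216: deductible already satisfied, so patient's share is 20% × $216 = $43.20. Patient pays $43.20; OOP now $1,114.
Bill 3, $1,899: 20% coinsurance on $1,899 = $379.80. Cost to patient: $379.80. OOP to date $1,493.80.
Bill 4, $13,539: 20% coinsurance on $13,539 = $2,707.80. That would push OOP to $4,201.60, over the $3,000 cap, so patient pays $3,000 − $1,493.80 = $1,506.20.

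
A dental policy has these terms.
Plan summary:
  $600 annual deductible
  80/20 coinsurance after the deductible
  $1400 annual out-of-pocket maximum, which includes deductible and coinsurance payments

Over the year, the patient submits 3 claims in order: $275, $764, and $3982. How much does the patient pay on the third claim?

$712.20

Claim 1 ($275): entire amount goes to the deductible. Cost to patient: $275. OOP to date $275.
Claim 2 ($764): $325 finishes the deductible; $439 goes to coinsurance; coinsurance $439 × 20% = $87.80. Patient pays $412.80; OOP now $687.80.
Claim 3 ($3982): deductible met; 20% of $3982 = $796.40. OOP would hit $1484.20 > $1400, so the cap limits the patient to $1400 − $687.80 = $712.20.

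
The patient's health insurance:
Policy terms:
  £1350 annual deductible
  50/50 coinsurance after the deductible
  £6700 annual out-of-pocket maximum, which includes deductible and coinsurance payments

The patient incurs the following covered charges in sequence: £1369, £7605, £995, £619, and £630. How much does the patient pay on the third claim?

£497.50

Claim 1 (£1369): £1350 finishes the deductible; £19 goes to coinsurance; patient's 50% is £9.50. Patient owes £1359.50 (running OOP £1359.50).
Claim 2 (£7605): 50% coinsurance on £7605 = £3802.50. Cost to patient: £3802.50. OOP to date £5162.
Claim 3 (£995): deductible already satisfied, so patient's share is 50% × £995 = £497.50. Cost to patient: £497.50. OOP to date £5659.50.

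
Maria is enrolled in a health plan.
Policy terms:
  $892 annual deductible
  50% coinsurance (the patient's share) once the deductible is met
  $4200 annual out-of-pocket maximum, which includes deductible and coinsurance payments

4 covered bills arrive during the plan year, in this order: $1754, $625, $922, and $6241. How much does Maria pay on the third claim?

$461

Bill 1, $1754: $892 finishes the deductible; $862 goes to coinsurance; patient's 50% is $431. Cost to patient: $1323. OOP to date $1323.
Bill 2, $625: deductible already satisfied, so patient's share is 50% × $625 = $312.50. Patient pays $312.50; OOP now $1635.50.
Bill 3, $922: deductible already satisfied, so patient's share is 50% × $922 = $461. Patient owes $461 (running OOP $2096.50).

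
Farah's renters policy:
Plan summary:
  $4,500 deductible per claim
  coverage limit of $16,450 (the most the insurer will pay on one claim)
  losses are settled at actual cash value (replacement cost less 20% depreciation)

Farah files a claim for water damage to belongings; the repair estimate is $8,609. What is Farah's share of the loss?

$6,221.80

Depreciate 20%: the covered value is $8,609 × 0.8 = $6,887.20.
Subtract the deductible: $6,887.20 − $4,500 = $2,387.20.
That's under the $16,450 cap, so the insurer reimburses the full $2,387.20.
Out of pocket: $8,609 − $2,387.20 = $6,221.80.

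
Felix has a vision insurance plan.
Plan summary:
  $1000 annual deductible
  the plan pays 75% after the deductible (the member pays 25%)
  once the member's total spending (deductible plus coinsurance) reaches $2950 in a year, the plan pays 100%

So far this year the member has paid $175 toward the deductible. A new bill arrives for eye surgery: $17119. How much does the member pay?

Deductible still to meet: $1000 − $175 = $825.
After the $825 deductible portion, $17119 − $825 = $16294 is subject to coinsurance.
Member's 25% share of $16294 is $4073.50.
So the member owes $825 + $4073.50 = $4898.50 before any cap.
That would bring total out-of-pocket to $5073.50, past the $2950 cap. The member is capped at $2950 − $175 = $2775 on this claim.

$2775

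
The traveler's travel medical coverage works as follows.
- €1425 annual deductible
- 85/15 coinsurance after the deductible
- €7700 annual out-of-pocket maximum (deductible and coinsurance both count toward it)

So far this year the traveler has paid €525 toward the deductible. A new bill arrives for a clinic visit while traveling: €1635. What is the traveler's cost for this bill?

€525 of the €1425 deductible is already met, leaving €900.
That leaves €1635 − €900 = €735 for coinsurance.
15% of €735 = €110.25 falls to the traveler.
Traveler responsibility before any cap: €900 + €110.25 = €1010.25.
Total out-of-pocket so far would be €525 + €1010.25 = €1535.25, below the €7700 cap — no reduction.

€1010.25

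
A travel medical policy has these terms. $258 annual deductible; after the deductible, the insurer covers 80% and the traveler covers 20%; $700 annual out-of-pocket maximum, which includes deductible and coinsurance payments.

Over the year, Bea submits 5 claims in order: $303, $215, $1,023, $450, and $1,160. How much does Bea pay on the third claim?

Claim 1 — $303: $258 to deductible, leaving $45; 20% of $45 = $9. Cost to traveler: $267. OOP to date $267.
Claim 2 — $215: deductible already satisfied, so traveler's share is 20% × $215 = $43. Traveler owes $43 (running OOP $310).
Claim 3 — $1,023: 20% coinsurance on $1,023 = $204.60. Traveler owes $204.60 (running OOP $514.60).

$204.60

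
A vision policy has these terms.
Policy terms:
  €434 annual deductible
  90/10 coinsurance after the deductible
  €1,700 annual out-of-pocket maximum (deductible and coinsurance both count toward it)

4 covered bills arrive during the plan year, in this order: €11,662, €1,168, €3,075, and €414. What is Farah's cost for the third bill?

€26.40

Bill 1, €11,662: deductible takes €434, €11,228 remains; member's 10% is €1,122.80. Member owes €1,556.80 (running OOP €1,556.80).
Bill 2, €1,168: 10% coinsurance on €1,168 = €116.80. Member pays €116.80; OOP now €1,673.60.
Bill 3, €3,075: 10% coinsurance on €3,075 = €307.50. That would push OOP to €1,981.10, over the €1,700 cap, so member pays €1,700 − €1,673.60 = €26.40.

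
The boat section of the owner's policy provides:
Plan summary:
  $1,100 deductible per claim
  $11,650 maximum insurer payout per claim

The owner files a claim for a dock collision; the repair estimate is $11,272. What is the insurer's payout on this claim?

$10,172

After the deductible, $11,272 − $1,100 = $10,172 remains.
$10,172 ≤ $11,650, so the limit doesn't bind; insurer pays $10,172.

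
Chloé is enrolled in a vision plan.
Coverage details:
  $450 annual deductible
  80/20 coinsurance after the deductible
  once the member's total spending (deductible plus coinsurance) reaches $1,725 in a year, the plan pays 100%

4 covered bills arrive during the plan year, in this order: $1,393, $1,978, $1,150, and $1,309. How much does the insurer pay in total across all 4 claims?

Claim 1 — $1,393: deductible takes $450, $943 remains; member's 20% is $188.60. Cost to member: $638.60. OOP to date $638.60. Plan pays $1,393 − $638.60 = $754.40.
Claim 2 — $1,978: deductible already satisfied, so member's share is 20% × $1,978 = $395.60. Member owes $395.60 (running OOP $1,034.20). Insurer: $1,978 − $395.60 = $1,582.40.
Claim 3 — $1,150: deductible met; 20% of $1,150 = $230. Member owes $230 (running OOP $1,264.20). Insurer: $1,150 − $230 = $920.
Claim 4 — $1,309: deductible already satisfied, so member's share is 20% × $1,309 = $261.80. Member pays $261.80; OOP now $1,526. Plan pays $1,309 − $261.80 = $1,047.20.
Insurer total = bills − member's total = $5,830 − $1,526 = $4,304.

$4,304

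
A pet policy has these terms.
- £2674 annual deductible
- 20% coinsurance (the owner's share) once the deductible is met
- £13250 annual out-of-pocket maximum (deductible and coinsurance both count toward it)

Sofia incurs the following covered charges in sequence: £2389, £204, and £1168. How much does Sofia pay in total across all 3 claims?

#1 (£2389): fully absorbed by the deductible. Cost to owner: £2389. OOP to date £2389.
#2 (£204): entire amount goes to the deductible. Owner pays £204; OOP now £2593.
#3 (£1168): £81 finishes the deductible; £1087 goes to coinsurance; coinsurance £1087 × 20% = £217.40. Cost to owner: £298.40. OOP to date £2891.40.
Summing the owner's payments: £2389 + £204 + £298.40 = £2891.40.

£2891.40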